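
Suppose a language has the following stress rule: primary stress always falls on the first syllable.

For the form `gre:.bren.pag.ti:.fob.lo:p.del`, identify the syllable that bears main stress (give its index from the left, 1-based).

The word has 7 syllables; the first syllable is syllable 1 (gre:).
Primary stress: syllable 1 → ˈgre:.bren.pag.ti:.fob.lo:p.del.

1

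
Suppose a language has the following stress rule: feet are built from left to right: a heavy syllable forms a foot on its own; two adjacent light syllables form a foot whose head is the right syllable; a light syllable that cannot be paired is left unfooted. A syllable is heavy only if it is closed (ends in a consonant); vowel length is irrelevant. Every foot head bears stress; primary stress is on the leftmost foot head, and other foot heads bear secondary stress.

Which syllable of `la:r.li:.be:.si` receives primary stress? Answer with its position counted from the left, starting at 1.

Weights: 1 la:r H, 2 li: L, 3 be: L, 4 si L.
Parse left to right (heavy = foot alone; LL = one foot; stranded L unfooted): (ˈla:r) (li:.ˈbe:) si.
Foot heads: 1, 3.
Primary stress on the leftmost head = syllable 1.
Primary stress: syllable 1 → ˈla:r.li:.be:.si.

1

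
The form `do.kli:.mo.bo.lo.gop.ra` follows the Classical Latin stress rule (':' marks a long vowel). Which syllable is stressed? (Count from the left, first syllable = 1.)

Classical Latin: stress the penult if heavy (long vowel or closed), else the antepenult.
Weights: 5 lo L, 6 gop H, 7 ra L.
The penult (syllable 6, gop) is heavy, so it takes stress.
Stress on syllable 6: do.kli:.mo.bo.lo.ˈgop.ra.

6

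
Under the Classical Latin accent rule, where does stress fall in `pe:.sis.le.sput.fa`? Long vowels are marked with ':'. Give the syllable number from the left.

Classical Latin: stress the penult if heavy (long vowel or closed), else the antepenult.
Weights: 3 le L, 4 sput H, 5 fa L.
The penult (syllable 4, sput) is heavy, so it takes stress.
Stress on syllable 4: pe:.sis.le.ˈsput.fa.

4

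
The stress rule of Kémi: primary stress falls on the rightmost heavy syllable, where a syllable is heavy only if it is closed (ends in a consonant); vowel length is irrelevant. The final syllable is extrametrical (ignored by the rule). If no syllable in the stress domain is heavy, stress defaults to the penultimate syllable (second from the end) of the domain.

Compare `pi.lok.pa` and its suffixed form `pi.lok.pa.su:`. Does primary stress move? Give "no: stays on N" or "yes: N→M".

Base `pi.lok.pa` (3 syllables):
  The final syllable (3, pa) is extrametrical; the stress domain is syllables 1–2.
  Weights: 1 pi L, 2 lok H.
  Heavy syllables in the domain: 2. The rightmost is syllable 2 (lok).
  → primary stress on syllable 2.
Suffixed `pi.lok.pa.su:` (4 syllables):
  The final syllable (4, su:) is extrametrical; the stress domain is syllables 1–3.
  Weights: 1 pi L, 2 lok H, 3 pa L.
  Heavy syllables in the domain: 2. The rightmost is syllable 2 (lok).
  → primary stress on syllable 2.

no: stays on 2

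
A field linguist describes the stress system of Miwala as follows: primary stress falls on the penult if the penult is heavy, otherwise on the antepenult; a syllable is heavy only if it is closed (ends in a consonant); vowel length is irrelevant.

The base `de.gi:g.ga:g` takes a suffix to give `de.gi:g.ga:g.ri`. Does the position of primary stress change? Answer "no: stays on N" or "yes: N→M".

yes: 2→3

Base `de.gi:g.ga:g` (3 syllables):
  Weights: 1 de L, 2 gi:g H, 3 ga:g H.
  The penult (syllable 2, gi:g) is heavy, so it takes stress.
  → primary stress on syllable 2.
Suffixed `de.gi:g.ga:g.ri` (4 syllables):
  Weights: 2 gi:g H, 3 ga:g H, 4 ri L.
  The penult (syllable 3, ga:g) is heavy, so it takes stress.
  → primary stress on syllable 3.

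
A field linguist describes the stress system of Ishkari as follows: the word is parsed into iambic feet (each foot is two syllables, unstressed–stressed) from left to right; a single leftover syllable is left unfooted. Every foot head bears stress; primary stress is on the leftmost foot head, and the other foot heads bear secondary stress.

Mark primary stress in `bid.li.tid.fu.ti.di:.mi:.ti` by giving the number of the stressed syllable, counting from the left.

Parse left to right into iambic (σˈσ) feet: (bid.ˈli) (tid.ˈfu) (ti.ˈdi:) (mi:.ˈti).
Foot heads (stressed positions): 2, 4, 6, 8.
End Rule Leftmost: primary stress on the leftmost head = syllable 2.
Primary stress: syllable 2 → bid.ˈli.tid.fu.ti.di:.mi:.ti.

2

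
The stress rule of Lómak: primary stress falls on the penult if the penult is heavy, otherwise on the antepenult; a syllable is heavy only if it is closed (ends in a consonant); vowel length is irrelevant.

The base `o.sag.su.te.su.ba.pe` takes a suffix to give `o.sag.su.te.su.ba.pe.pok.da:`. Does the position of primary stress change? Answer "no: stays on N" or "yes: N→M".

Base `o.sag.su.te.su.ba.pe` (7 syllables):
  Weights: 5 su L, 6 ba L, 7 pe L.
  The penult (syllable 6, ba) is light, so stress falls on the antepenult (syllable 5, su).
  → primary stress on syllable 5.
Suffixed `o.sag.su.te.su.ba.pe.pok.da:` (9 syllables):
  Weights: 7 pe L, 8 pok H, 9 da: L.
  The penult (syllable 8, pok) is heavy, so it takes stress.
  → primary stress on syllable 8.

yes: 5→8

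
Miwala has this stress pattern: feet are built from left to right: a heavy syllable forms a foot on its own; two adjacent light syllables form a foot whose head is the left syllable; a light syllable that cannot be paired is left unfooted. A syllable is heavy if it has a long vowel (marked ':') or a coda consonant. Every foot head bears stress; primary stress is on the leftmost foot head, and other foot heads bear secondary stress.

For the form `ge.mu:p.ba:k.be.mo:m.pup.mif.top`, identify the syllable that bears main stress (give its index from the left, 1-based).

2

Weights: 1 ge L, 2 mu:p H, 3 ba:k H, 4 be L, 5 mo:m H, 6 pup H, 7 mif H, 8 top H.
Parse left to right (heavy = foot alone; LL = one foot; stranded L unfooted): ge (ˈmu:p) (ˈba:k) be (ˈmo:m) (ˈpup) (ˈmif) (ˈtop).
Foot heads: 2, 3, 5, 6, 7, 8.
Primary stress on the leftmost head = syllable 2.
Primary stress: syllable 2 → ge.ˈmu:p.ba:k.be.mo:m.pup.mif.top.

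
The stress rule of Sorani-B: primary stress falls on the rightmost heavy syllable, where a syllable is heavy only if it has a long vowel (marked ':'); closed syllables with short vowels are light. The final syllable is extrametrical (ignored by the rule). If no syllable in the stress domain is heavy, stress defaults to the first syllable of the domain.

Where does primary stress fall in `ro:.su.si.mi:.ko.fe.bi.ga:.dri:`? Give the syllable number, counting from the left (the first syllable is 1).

8

The final syllable (9, dri:) is extrametrical; the stress domain is syllables 1–8.
Weights: 1 ro: H, 2 su L, 3 si L, 4 mi: H, 5 ko L, 6 fe L, 7 bi L, 8 ga: H.
Heavy syllables in the domain: 1, 4, 8. The rightmost is syllable 8 (ga:).
Primary stress: syllable 8 → ro:.su.si.mi:.ko.fe.bi.ˈga:.dri:.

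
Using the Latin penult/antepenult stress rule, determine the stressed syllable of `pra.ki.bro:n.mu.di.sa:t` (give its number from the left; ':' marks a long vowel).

Classical Latin: stress the penult if heavy (long vowel or closed), else the antepenult.
Weights: 4 mu L, 5 di L, 6 sa:t H.
The penult (syllable 5, di) is light, so stress falls on the antepenult (syllable 4, mu).
Stress on syllable 4: pra.ki.bro:n.ˈmu.di.sa:t.

4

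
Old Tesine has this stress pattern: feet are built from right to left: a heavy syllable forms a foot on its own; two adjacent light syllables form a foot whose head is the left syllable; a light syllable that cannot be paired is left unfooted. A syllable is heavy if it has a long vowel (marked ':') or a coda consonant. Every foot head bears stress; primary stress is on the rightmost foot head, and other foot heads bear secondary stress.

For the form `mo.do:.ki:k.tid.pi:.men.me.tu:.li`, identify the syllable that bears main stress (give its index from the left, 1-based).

8

Weights: 1 mo L, 2 do: H, 3 ki:k H, 4 tid H, 5 pi: H, 6 men H, 7 me L, 8 tu: H, 9 li L.
Parse right to left (heavy = foot alone; LL = one foot; stranded L unfooted): mo (ˈdo:) (ˈki:k) (ˈtid) (ˈpi:) (ˈmen) me (ˈtu:) li.
Foot heads: 2, 3, 4, 5, 6, 8.
Primary stress on the rightmost head = syllable 8.
Primary stress: syllable 8 → mo.do:.ki:k.tid.pi:.men.me.ˈtu:.li.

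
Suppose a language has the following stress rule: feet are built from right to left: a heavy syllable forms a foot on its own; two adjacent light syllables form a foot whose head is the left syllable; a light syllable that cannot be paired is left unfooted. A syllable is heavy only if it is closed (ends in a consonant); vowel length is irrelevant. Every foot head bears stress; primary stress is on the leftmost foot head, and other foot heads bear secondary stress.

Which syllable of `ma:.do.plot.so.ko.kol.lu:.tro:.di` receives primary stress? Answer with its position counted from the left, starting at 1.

1

Weights: 1 ma: L, 2 do L, 3 plot H, 4 so L, 5 ko L, 6 kol H, 7 lu: L, 8 tro: L, 9 di L.
Parse right to left (heavy = foot alone; LL = one foot; stranded L unfooted): (ˈma:.do) (ˈplot) (ˈso.ko) (ˈkol) lu: (ˈtro:.di).
Foot heads: 1, 3, 4, 6, 8.
Primary stress on the leftmost head = syllable 1.
Primary stress: syllable 1 → ˈma:.do.plot.so.ko.kol.lu:.tro:.di.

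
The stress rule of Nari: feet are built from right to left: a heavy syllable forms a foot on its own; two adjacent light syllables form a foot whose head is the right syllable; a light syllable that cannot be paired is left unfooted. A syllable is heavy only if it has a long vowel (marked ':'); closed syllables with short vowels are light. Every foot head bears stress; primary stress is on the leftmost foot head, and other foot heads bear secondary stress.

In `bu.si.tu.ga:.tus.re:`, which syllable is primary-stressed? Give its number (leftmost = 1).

Weights: 1 bu L, 2 si L, 3 tu L, 4 ga: H, 5 tus L, 6 re: H.
Parse right to left (heavy = foot alone; LL = one foot; stranded L unfooted): bu (si.ˈtu) (ˈga:) tus (ˈre:).
Foot heads: 3, 4, 6.
Primary stress on the leftmost head = syllable 3.
Primary stress: syllable 3 → bu.si.ˈtu.ga:.tus.re:.

3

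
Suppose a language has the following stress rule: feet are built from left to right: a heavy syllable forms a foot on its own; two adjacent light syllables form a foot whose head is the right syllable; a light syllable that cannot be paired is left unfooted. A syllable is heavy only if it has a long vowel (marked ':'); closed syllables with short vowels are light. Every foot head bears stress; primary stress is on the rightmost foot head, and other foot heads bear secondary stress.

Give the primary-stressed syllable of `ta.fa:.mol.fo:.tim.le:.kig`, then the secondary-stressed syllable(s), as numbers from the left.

Weights: 1 ta L, 2 fa: H, 3 mol L, 4 fo: H, 5 tim L, 6 le: H, 7 kig L.
Parse left to right (heavy = foot alone; LL = one foot; stranded L unfooted): ta (ˈfa:) mol (ˈfo:) tim (ˈle:) kig.
Foot heads: 2, 4, 6.
Primary stress on the rightmost head = syllable 6.
Secondary stress on 2, 4: ta.ˌfa:.mol.ˌfo:.tim.ˈle:.kig.

primary 6, secondary 2, 4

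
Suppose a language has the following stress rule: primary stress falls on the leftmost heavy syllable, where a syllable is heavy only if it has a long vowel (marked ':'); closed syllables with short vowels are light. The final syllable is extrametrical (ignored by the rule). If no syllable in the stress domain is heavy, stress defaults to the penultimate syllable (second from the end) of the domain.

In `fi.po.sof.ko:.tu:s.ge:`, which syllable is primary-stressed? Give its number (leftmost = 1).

4

The final syllable (6, ge:) is extrametrical; the stress domain is syllables 1–5.
Weights: 1 fi L, 2 po L, 3 sof L, 4 ko: H, 5 tu:s H.
Heavy syllables in the domain: 4, 5. The leftmost is syllable 4 (ko:).
Primary stress: syllable 4 → fi.po.sof.ˈko:.tu:s.ge:.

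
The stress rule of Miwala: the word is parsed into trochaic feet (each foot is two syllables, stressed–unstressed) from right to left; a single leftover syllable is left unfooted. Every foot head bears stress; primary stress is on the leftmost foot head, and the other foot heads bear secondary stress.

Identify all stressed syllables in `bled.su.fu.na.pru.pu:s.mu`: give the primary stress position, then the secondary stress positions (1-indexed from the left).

primary 2, secondary 4, 6

Parse right to left into trochaic (ˈσσ) feet: bled (ˈsu.fu) (ˈna.pru) (ˈpu:s.mu). Syllable 1 is left unfooted.
Foot heads (stressed positions): 2, 4, 6.
End Rule Leftmost: primary stress on the leftmost head = syllable 2.
Secondary stress on 4, 6: bled.ˈsu.fu.ˌna.pru.ˌpu:s.mu.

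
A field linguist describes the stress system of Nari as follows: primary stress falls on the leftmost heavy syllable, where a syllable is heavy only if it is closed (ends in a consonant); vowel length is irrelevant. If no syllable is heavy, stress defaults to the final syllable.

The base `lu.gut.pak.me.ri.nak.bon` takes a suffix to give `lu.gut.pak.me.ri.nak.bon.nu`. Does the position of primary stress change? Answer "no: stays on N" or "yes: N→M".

no: stays on 2

Base `lu.gut.pak.me.ri.nak.bon` (7 syllables):
  Weights: 1 lu L, 2 gut H, 3 pak H, 4 me L, 5 ri L, 6 nak H, 7 bon H.
  Heavy syllables in the domain: 2, 3, 6, 7. The leftmost is syllable 2 (gut).
  → primary stress on syllable 2.
Suffixed `lu.gut.pak.me.ri.nak.bon.nu` (8 syllables):
  Weights: 1 lu L, 2 gut H, 3 pak H, 4 me L, 5 ri L, 6 nak H, 7 bon H, 8 nu L.
  Heavy syllables in the domain: 2, 3, 6, 7. The leftmost is syllable 2 (gut).
  → primary stress on syllable 2.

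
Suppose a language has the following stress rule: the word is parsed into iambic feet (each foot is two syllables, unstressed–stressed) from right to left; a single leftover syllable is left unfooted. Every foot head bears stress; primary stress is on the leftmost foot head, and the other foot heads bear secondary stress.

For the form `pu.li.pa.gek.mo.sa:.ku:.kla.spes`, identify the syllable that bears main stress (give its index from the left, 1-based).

3

Parse right to left into iambic (σˈσ) feet: pu (li.ˈpa) (gek.ˈmo) (sa:.ˈku:) (kla.ˈspes). Syllable 1 is left unfooted.
Foot heads (stressed positions): 3, 5, 7, 9.
End Rule Leftmost: primary stress on the leftmost head = syllable 3.
Primary stress: syllable 3 → pu.li.ˈpa.gek.mo.sa:.ku:.kla.spes.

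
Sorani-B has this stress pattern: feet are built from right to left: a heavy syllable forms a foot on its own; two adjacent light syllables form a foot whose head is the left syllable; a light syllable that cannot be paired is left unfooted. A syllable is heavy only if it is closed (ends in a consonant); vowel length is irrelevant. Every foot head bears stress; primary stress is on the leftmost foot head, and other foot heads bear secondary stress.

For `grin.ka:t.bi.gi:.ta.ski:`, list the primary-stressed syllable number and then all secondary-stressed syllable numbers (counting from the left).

Weights: 1 grin H, 2 ka:t H, 3 bi L, 4 gi: L, 5 ta L, 6 ski: L.
Parse right to left (heavy = foot alone; LL = one foot; stranded L unfooted): (ˈgrin) (ˈka:t) (ˈbi.gi:) (ˈta.ski:).
Foot heads: 1, 2, 3, 5.
Primary stress on the leftmost head = syllable 1.
Secondary stress on 2, 3, 5: ˈgrin.ˌka:t.ˌbi.gi:.ˌta.ski:.

primary 1, secondary 2, 3, 5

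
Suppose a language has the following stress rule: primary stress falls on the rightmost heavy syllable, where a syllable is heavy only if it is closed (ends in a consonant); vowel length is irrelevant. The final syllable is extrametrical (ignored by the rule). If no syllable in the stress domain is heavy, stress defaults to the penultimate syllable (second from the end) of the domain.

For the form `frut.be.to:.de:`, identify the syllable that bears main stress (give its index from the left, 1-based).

The final syllable (4, de:) is extrametrical; the stress domain is syllables 1–3.
Weights: 1 frut H, 2 be L, 3 to: L.
Heavy syllables in the domain: 1. The rightmost is syllable 1 (frut).
Primary stress: syllable 1 → ˈfrut.be.to:.de:.

1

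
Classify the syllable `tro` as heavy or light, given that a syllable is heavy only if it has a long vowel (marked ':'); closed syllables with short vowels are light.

`tro`: short vowel, open (no coda). Short vowel → light.

light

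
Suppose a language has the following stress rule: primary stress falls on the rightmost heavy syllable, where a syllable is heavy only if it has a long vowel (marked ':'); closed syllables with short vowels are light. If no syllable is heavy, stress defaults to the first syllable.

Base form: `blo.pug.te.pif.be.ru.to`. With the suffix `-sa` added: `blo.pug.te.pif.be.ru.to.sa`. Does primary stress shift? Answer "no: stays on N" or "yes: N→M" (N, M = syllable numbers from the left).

Base `blo.pug.te.pif.be.ru.to` (7 syllables):
  Weights: 1 blo L, 2 pug L, 3 te L, 4 pif L, 5 be L, 6 ru L, 7 to L.
  No heavy syllable in the domain; default to the first syllable = syllable 1.
  → primary stress on syllable 1.
Suffixed `blo.pug.te.pif.be.ru.to.sa` (8 syllables):
  Weights: 1 blo L, 2 pug L, 3 te L, 4 pif L, 5 be L, 6 ru L, 7 to L, 8 sa L.
  No heavy syllable in the domain; default to the first syllable = syllable 1.
  → primary stress on syllable 1.

no: stays on 1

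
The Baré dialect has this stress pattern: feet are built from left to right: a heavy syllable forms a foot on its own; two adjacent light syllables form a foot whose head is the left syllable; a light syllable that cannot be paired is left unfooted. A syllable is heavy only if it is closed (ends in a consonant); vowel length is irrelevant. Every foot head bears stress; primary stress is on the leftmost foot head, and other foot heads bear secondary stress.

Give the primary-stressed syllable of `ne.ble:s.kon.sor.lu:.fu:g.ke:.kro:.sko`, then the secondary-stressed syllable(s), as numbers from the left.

primary 2, secondary 3, 4, 6, 7

Weights: 1 ne L, 2 ble:s H, 3 kon H, 4 sor H, 5 lu: L, 6 fu:g H, 7 ke: L, 8 kro: L, 9 sko L.
Parse left to right (heavy = foot alone; LL = one foot; stranded L unfooted): ne (ˈble:s) (ˈkon) (ˈsor) lu: (ˈfu:g) (ˈke:.kro:) sko.
Foot heads: 2, 3, 4, 6, 7.
Primary stress on the leftmost head = syllable 2.
Secondary stress on 3, 4, 6, 7: ne.ˈble:s.ˌkon.ˌsor.lu:.ˌfu:g.ˌke:.kro:.sko.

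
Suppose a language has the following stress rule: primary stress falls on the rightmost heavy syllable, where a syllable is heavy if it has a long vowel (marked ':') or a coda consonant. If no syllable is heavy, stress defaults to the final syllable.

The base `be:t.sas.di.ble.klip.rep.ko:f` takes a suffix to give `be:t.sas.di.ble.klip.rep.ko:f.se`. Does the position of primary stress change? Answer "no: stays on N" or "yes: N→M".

no: stays on 7

Base `be:t.sas.di.ble.klip.rep.ko:f` (7 syllables):
  Weights: 1 be:t H, 2 sas H, 3 di L, 4 ble L, 5 klip H, 6 rep H, 7 ko:f H.
  Heavy syllables in the domain: 1, 2, 5, 6, 7. The rightmost is syllable 7 (ko:f).
  → primary stress on syllable 7.
Suffixed `be:t.sas.di.ble.klip.rep.ko:f.se` (8 syllables):
  Weights: 1 be:t H, 2 sas H, 3 di L, 4 ble L, 5 klip H, 6 rep H, 7 ko:f H, 8 se L.
  Heavy syllables in the domain: 1, 2, 5, 6, 7. The rightmost is syllable 7 (ko:f).
  → primary stress on syllable 7.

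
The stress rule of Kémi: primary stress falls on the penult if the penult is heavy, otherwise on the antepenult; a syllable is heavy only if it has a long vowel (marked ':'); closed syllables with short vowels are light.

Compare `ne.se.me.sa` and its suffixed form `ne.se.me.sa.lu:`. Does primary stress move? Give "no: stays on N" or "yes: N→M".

yes: 2→3

Base `ne.se.me.sa` (4 syllables):
  Weights: 2 se L, 3 me L, 4 sa L.
  The penult (syllable 3, me) is light, so stress falls on the antepenult (syllable 2, se).
  → primary stress on syllable 2.
Suffixed `ne.se.me.sa.lu:` (5 syllables):
  Weights: 3 me L, 4 sa L, 5 lu: H.
  The penult (syllable 4, sa) is light, so stress falls on the antepenult (syllable 3, me).
  → primary stress on syllable 3.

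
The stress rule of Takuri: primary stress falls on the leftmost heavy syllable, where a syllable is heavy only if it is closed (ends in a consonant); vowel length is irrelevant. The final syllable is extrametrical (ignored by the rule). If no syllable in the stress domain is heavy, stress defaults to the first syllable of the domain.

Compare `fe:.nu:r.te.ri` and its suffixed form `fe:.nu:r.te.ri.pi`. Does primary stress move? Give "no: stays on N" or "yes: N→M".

Base `fe:.nu:r.te.ri` (4 syllables):
  The final syllable (4, ri) is extrametrical; the stress domain is syllables 1–3.
  Weights: 1 fe: L, 2 nu:r H, 3 te L.
  Heavy syllables in the domain: 2. The leftmost is syllable 2 (nu:r).
  → primary stress on syllable 2.
Suffixed `fe:.nu:r.te.ri.pi` (5 syllables):
  The final syllable (5, pi) is extrametrical; the stress domain is syllables 1–4.
  Weights: 1 fe: L, 2 nu:r H, 3 te L, 4 ri L.
  Heavy syllables in the domain: 2. The leftmost is syllable 2 (nu:r).
  → primary stress on syllable 2.

no: stays on 2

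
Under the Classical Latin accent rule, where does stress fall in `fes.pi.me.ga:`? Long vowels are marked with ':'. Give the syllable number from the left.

2

Classical Latin: stress the penult if heavy (long vowel or closed), else the antepenult.
Weights: 2 pi L, 3 me L, 4 ga: H.
The penult (syllable 3, me) is light, so stress falls on the antepenult (syllable 2, pi).
Stress on syllable 2: fes.ˈpi.me.ga:.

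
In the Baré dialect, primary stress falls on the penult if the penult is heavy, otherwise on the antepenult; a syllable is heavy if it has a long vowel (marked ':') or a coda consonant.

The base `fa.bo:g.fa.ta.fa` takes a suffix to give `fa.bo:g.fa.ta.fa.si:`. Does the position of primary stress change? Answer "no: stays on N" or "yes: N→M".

yes: 3→4

Base `fa.bo:g.fa.ta.fa` (5 syllables):
  Weights: 3 fa L, 4 ta L, 5 fa L.
  The penult (syllable 4, ta) is light, so stress falls on the antepenult (syllable 3, fa).
  → primary stress on syllable 3.
Suffixed `fa.bo:g.fa.ta.fa.si:` (6 syllables):
  Weights: 4 ta L, 5 fa L, 6 si: H.
  The penult (syllable 5, fa) is light, so stress falls on the antepenult (syllable 4, ta).
  → primary stress on syllable 4.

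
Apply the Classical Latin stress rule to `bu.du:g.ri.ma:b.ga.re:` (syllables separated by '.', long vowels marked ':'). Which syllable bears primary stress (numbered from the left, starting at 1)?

Classical Latin: stress the penult if heavy (long vowel or closed), else the antepenult.
Weights: 4 ma:b H, 5 ga L, 6 re: H.
The penult (syllable 5, ga) is light, so stress falls on the antepenult (syllable 4, ma:b).
Stress on syllable 4: bu.du:g.ri.ˈma:b.ga.re:.

4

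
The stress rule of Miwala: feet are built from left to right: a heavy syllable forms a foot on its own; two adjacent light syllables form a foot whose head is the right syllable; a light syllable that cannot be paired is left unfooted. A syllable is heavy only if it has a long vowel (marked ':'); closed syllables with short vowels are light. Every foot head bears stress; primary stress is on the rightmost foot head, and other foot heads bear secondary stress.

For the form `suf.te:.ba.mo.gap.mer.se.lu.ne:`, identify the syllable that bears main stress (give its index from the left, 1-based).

9

Weights: 1 suf L, 2 te: H, 3 ba L, 4 mo L, 5 gap L, 6 mer L, 7 se L, 8 lu L, 9 ne: H.
Parse left to right (heavy = foot alone; LL = one foot; stranded L unfooted): suf (ˈte:) (ba.ˈmo) (gap.ˈmer) (se.ˈlu) (ˈne:).
Foot heads: 2, 4, 6, 8, 9.
Primary stress on the rightmost head = syllable 9.
Primary stress: syllable 9 → suf.te:.ba.mo.gap.mer.se.lu.ˈne:.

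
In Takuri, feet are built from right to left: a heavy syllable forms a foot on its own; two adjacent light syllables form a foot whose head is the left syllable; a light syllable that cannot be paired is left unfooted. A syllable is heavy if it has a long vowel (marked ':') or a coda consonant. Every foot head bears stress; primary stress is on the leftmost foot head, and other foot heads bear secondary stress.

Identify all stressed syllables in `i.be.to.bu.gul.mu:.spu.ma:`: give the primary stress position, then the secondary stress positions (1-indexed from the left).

Weights: 1 i L, 2 be L, 3 to L, 4 bu L, 5 gul H, 6 mu: H, 7 spu L, 8 ma: H.
Parse right to left (heavy = foot alone; LL = one foot; stranded L unfooted): (ˈi.be) (ˈto.bu) (ˈgul) (ˈmu:) spu (ˈma:).
Foot heads: 1, 3, 5, 6, 8.
Primary stress on the leftmost head = syllable 1.
Secondary stress on 3, 5, 6, 8: ˈi.be.ˌto.bu.ˌgul.ˌmu:.spu.ˌma:.

primary 1, secondary 3, 5, 6, 8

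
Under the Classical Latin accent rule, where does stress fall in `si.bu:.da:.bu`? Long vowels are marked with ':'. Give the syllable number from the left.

Classical Latin: stress the penult if heavy (long vowel or closed), else the antepenult.
Weights: 2 bu: H, 3 da: H, 4 bu L.
The penult (syllable 3, da:) is heavy, so it takes stress.
Stress on syllable 3: si.bu:.ˈda:.bu.

3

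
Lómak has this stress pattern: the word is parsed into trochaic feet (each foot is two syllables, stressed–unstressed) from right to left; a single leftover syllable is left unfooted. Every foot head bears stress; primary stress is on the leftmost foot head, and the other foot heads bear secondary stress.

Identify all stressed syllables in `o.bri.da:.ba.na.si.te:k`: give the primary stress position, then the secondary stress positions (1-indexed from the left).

primary 2, secondary 4, 6

Parse right to left into trochaic (ˈσσ) feet: o (ˈbri.da:) (ˈba.na) (ˈsi.te:k). Syllable 1 is left unfooted.
Foot heads (stressed positions): 2, 4, 6.
End Rule Leftmost: primary stress on the leftmost head = syllable 2.
Secondary stress on 4, 6: o.ˈbri.da:.ˌba.na.ˌsi.te:k.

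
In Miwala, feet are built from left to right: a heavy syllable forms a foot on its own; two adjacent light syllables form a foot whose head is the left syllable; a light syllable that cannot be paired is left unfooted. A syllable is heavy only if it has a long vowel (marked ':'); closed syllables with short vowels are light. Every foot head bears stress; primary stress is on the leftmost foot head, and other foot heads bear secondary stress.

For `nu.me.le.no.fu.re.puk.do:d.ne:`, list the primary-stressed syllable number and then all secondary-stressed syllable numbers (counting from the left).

Weights: 1 nu L, 2 me L, 3 le L, 4 no L, 5 fu L, 6 re L, 7 puk L, 8 do:d H, 9 ne: H.
Parse left to right (heavy = foot alone; LL = one foot; stranded L unfooted): (ˈnu.me) (ˈle.no) (ˈfu.re) puk (ˈdo:d) (ˈne:).
Foot heads: 1, 3, 5, 8, 9.
Primary stress on the leftmost head = syllable 1.
Secondary stress on 3, 5, 8, 9: ˈnu.me.ˌle.no.ˌfu.re.puk.ˌdo:d.ˌne:.

primary 1, secondary 3, 5, 8, 9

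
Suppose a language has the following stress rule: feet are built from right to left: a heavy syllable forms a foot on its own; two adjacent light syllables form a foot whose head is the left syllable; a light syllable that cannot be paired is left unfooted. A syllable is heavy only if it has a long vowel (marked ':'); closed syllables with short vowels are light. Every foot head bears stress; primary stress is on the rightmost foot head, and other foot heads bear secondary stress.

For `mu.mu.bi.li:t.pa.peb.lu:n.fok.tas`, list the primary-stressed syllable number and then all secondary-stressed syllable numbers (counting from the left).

primary 8, secondary 2, 4, 5, 7

Weights: 1 mu L, 2 mu L, 3 bi L, 4 li:t H, 5 pa L, 6 peb L, 7 lu:n H, 8 fok L, 9 tas L.
Parse right to left (heavy = foot alone; LL = one foot; stranded L unfooted): mu (ˈmu.bi) (ˈli:t) (ˈpa.peb) (ˈlu:n) (ˈfok.tas).
Foot heads: 2, 4, 5, 7, 8.
Primary stress on the rightmost head = syllable 8.
Secondary stress on 2, 4, 5, 7: mu.ˌmu.bi.ˌli:t.ˌpa.peb.ˌlu:n.ˈfok.tas.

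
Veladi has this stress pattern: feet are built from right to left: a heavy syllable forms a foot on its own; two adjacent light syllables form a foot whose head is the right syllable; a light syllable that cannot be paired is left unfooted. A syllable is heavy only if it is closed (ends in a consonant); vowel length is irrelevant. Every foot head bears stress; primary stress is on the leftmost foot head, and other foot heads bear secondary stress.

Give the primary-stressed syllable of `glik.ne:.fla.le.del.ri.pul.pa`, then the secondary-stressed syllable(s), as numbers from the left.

Weights: 1 glik H, 2 ne: L, 3 fla L, 4 le L, 5 del H, 6 ri L, 7 pul H, 8 pa L.
Parse right to left (heavy = foot alone; LL = one foot; stranded L unfooted): (ˈglik) ne: (fla.ˈle) (ˈdel) ri (ˈpul) pa.
Foot heads: 1, 4, 5, 7.
Primary stress on the leftmost head = syllable 1.
Secondary stress on 4, 5, 7: ˈglik.ne:.fla.ˌle.ˌdel.ri.ˌpul.pa.

primary 1, secondary 4, 5, 7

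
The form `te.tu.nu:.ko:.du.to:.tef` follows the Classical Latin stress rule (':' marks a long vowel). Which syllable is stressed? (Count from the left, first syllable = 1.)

6

Classical Latin: stress the penult if heavy (long vowel or closed), else the antepenult.
Weights: 5 du L, 6 to: H, 7 tef H.
The penult (syllable 6, to:) is heavy, so it takes stress.
Stress on syllable 6: te.tu.nu:.ko:.du.ˈto:.tef.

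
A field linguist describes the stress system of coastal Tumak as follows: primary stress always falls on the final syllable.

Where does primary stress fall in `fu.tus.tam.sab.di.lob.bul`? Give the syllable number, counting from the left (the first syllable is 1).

7

The word has 7 syllables; the final syllable is syllable 7 (bul).
Primary stress: syllable 7 → fu.tus.tam.sab.di.lob.ˈbul.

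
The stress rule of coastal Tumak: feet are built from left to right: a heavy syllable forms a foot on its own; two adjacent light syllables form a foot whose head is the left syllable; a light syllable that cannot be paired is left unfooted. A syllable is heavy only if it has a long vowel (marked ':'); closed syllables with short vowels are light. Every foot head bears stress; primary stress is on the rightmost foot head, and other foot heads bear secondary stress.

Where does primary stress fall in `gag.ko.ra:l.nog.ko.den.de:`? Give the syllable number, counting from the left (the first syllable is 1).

Weights: 1 gag L, 2 ko L, 3 ra:l H, 4 nog L, 5 ko L, 6 den L, 7 de: H.
Parse left to right (heavy = foot alone; LL = one foot; stranded L unfooted): (ˈgag.ko) (ˈra:l) (ˈnog.ko) den (ˈde:).
Foot heads: 1, 3, 4, 7.
Primary stress on the rightmost head = syllable 7.
Primary stress: syllable 7 → gag.ko.ra:l.nog.ko.den.ˈde:.

7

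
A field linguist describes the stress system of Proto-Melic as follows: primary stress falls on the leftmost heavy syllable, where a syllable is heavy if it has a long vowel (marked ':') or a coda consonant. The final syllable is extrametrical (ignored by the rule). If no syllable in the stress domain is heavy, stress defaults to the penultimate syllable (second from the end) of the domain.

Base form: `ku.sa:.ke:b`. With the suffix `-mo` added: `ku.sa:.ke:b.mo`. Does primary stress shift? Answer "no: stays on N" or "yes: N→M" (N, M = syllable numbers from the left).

no: stays on 2

Base `ku.sa:.ke:b` (3 syllables):
  The final syllable (3, ke:b) is extrametrical; the stress domain is syllables 1–2.
  Weights: 1 ku L, 2 sa: H.
  Heavy syllables in the domain: 2. The leftmost is syllable 2 (sa:).
  → primary stress on syllable 2.
Suffixed `ku.sa:.ke:b.mo` (4 syllables):
  The final syllable (4, mo) is extrametrical; the stress domain is syllables 1–3.
  Weights: 1 ku L, 2 sa: H, 3 ke:b H.
  Heavy syllables in the domain: 2, 3. The leftmost is syllable 2 (sa:).
  → primary stress on syllable 2.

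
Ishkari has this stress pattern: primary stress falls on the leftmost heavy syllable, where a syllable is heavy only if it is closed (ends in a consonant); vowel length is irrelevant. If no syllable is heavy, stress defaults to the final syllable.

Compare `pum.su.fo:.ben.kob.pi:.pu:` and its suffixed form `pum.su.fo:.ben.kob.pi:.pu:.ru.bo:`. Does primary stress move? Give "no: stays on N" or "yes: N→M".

no: stays on 1

Base `pum.su.fo:.ben.kob.pi:.pu:` (7 syllables):
  Weights: 1 pum H, 2 su L, 3 fo: L, 4 ben H, 5 kob H, 6 pi: L, 7 pu: L.
  Heavy syllables in the domain: 1, 4, 5. The leftmost is syllable 1 (pum).
  → primary stress on syllable 1.
Suffixed `pum.su.fo:.ben.kob.pi:.pu:.ru.bo:` (9 syllables):
  Weights: 1 pum H, 2 su L, 3 fo: L, 4 ben H, 5 kob H, 6 pi: L, 7 pu: L, 8 ru L, 9 bo: L.
  Heavy syllables in the domain: 1, 4, 5. The leftmost is syllable 1 (pum).
  → primary stress on syllable 1.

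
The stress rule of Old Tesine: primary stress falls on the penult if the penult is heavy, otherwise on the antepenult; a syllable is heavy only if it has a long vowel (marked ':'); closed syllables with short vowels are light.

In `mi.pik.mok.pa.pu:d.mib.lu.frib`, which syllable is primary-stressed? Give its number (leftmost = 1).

Weights: 6 mib L, 7 lu L, 8 frib L.
The penult (syllable 7, lu) is light, so stress falls on the antepenult (syllable 6, mib).
Primary stress: syllable 6 → mi.pik.mok.pa.pu:d.ˈmib.lu.frib.

6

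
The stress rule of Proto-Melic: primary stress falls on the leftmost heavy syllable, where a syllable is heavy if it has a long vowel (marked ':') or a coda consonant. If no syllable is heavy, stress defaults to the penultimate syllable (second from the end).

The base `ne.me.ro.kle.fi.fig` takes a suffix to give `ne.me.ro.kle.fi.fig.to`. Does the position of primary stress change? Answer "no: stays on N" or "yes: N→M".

Base `ne.me.ro.kle.fi.fig` (6 syllables):
  Weights: 1 ne L, 2 me L, 3 ro L, 4 kle L, 5 fi L, 6 fig H.
  Heavy syllables in the domain: 6. The leftmost is syllable 6 (fig).
  → primary stress on syllable 6.
Suffixed `ne.me.ro.kle.fi.fig.to` (7 syllables):
  Weights: 1 ne L, 2 me L, 3 ro L, 4 kle L, 5 fi L, 6 fig H, 7 to L.
  Heavy syllables in the domain: 6. The leftmost is syllable 6 (fig).
  → primary stress on syllable 6.

no: stays on 6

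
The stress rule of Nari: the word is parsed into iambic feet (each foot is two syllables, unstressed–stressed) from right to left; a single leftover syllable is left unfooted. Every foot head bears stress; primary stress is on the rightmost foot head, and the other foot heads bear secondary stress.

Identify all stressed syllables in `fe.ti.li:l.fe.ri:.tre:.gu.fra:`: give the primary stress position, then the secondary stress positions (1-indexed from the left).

Parse right to left into iambic (σˈσ) feet: (fe.ˈti) (li:l.ˈfe) (ri:.ˈtre:) (gu.ˈfra:).
Foot heads (stressed positions): 2, 4, 6, 8.
End Rule Rightmost: primary stress on the rightmost head = syllable 8.
Secondary stress on 2, 4, 6: fe.ˌti.li:l.ˌfe.ri:.ˌtre:.gu.ˈfra:.

primary 8, secondary 2, 4, 6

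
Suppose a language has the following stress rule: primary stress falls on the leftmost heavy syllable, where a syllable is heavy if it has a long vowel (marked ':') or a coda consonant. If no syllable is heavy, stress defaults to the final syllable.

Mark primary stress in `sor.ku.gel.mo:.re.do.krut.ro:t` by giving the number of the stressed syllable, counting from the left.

1

Weights: 1 sor H, 2 ku L, 3 gel H, 4 mo: H, 5 re L, 6 do L, 7 krut H, 8 ro:t H.
Heavy syllables in the domain: 1, 3, 4, 7, 8. The leftmost is syllable 1 (sor).
Primary stress: syllable 1 → ˈsor.ku.gel.mo:.re.do.krut.ro:t.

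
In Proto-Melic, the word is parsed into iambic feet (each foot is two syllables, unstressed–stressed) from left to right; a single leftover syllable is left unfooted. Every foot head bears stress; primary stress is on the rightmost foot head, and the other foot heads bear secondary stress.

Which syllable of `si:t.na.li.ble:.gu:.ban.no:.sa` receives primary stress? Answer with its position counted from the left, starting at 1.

Parse left to right into iambic (σˈσ) feet: (si:t.ˈna) (li.ˈble:) (gu:.ˈban) (no:.ˈsa).
Foot heads (stressed positions): 2, 4, 6, 8.
End Rule Rightmost: primary stress on the rightmost head = syllable 8.
Primary stress: syllable 8 → si:t.na.li.ble:.gu:.ban.no:.ˈsa.

8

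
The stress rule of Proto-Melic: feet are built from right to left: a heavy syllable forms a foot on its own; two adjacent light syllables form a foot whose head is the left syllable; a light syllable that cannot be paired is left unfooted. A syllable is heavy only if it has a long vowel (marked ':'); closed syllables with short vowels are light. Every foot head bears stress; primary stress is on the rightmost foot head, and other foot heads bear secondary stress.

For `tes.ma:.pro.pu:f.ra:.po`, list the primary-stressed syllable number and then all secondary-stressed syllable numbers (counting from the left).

primary 5, secondary 2, 4

Weights: 1 tes L, 2 ma: H, 3 pro L, 4 pu:f H, 5 ra: H, 6 po L.
Parse right to left (heavy = foot alone; LL = one foot; stranded L unfooted): tes (ˈma:) pro (ˈpu:f) (ˈra:) po.
Foot heads: 2, 4, 5.
Primary stress on the rightmost head = syllable 5.
Secondary stress on 2, 4: tes.ˌma:.pro.ˌpu:f.ˈra:.po.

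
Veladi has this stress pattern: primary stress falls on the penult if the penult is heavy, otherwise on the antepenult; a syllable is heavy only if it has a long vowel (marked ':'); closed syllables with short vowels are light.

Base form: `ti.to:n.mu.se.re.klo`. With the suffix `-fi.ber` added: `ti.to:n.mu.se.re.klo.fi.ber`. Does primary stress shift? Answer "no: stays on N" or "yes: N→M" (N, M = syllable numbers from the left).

yes: 4→6

Base `ti.to:n.mu.se.re.klo` (6 syllables):
  Weights: 4 se L, 5 re L, 6 klo L.
  The penult (syllable 5, re) is light, so stress falls on the antepenult (syllable 4, se).
  → primary stress on syllable 4.
Suffixed `ti.to:n.mu.se.re.klo.fi.ber` (8 syllables):
  Weights: 6 klo L, 7 fi L, 8 ber L.
  The penult (syllable 7, fi) is light, so stress falls on the antepenult (syllable 6, klo).
  → primary stress on syllable 6.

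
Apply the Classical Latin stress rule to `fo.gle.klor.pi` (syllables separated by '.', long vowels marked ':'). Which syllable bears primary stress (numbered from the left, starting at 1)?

3

Classical Latin: stress the penult if heavy (long vowel or closed), else the antepenult.
Weights: 2 gle L, 3 klor H, 4 pi L.
The penult (syllable 3, klor) is heavy, so it takes stress.
Stress on syllable 3: fo.gle.ˈklor.pi.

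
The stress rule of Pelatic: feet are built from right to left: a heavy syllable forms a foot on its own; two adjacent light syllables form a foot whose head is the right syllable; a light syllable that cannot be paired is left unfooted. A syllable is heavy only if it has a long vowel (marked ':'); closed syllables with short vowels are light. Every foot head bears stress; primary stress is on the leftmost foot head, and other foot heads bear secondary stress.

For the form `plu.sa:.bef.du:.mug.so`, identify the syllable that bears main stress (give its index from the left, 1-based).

2

Weights: 1 plu L, 2 sa: H, 3 bef L, 4 du: H, 5 mug L, 6 so L.
Parse right to left (heavy = foot alone; LL = one foot; stranded L unfooted): plu (ˈsa:) bef (ˈdu:) (mug.ˈso).
Foot heads: 2, 4, 6.
Primary stress on the leftmost head = syllable 2.
Primary stress: syllable 2 → plu.ˈsa:.bef.du:.mug.so.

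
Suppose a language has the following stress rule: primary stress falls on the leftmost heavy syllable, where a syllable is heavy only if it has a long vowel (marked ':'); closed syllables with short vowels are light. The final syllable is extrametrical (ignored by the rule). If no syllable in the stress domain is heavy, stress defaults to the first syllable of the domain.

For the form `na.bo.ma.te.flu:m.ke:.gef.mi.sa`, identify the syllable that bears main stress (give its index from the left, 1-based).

The final syllable (9, sa) is extrametrical; the stress domain is syllables 1–8.
Weights: 1 na L, 2 bo L, 3 ma L, 4 te L, 5 flu:m H, 6 ke: H, 7 gef L, 8 mi L.
Heavy syllables in the domain: 5, 6. The leftmost is syllable 5 (flu:m).
Primary stress: syllable 5 → na.bo.ma.te.ˈflu:m.ke:.gef.mi.sa.

5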